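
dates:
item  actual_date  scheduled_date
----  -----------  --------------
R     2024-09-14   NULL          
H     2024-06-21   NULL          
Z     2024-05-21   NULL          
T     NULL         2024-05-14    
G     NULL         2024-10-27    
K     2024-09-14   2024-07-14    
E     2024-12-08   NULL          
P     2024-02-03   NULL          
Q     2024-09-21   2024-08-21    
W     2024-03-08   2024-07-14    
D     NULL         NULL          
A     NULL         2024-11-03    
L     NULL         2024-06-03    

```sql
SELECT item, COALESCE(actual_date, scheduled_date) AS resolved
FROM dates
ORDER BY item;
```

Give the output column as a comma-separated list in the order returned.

item=A: actual_date=NULL, scheduled_date=2024-11-03 → 2024-11-03
item=D: actual_date=NULL, scheduled_date=NULL (all NULL) → NULL
item=E: actual_date=2024-12-08 → 2024-12-08
item=G: actual_date=NULL, scheduled_date=2024-10-27 → 2024-10-27
item=H: actual_date=2024-06-21 → 2024-06-21
item=K: actual_date=2024-09-14 → 2024-09-14
item=L: actual_date=NULL, scheduled_date=2024-06-03 → 2024-06-03
item=P: actual_date=2024-02-03 → 2024-02-03
item=Q: actual_date=2024-09-21 → 2024-09-21
item=R: actual_date=2024-09-14 → 2024-09-14
item=T: actual_date=NULL, scheduled_date=2024-05-14 → 2024-05-14
item=W: actual_date=2024-03-08 → 2024-03-08
item=Z: actual_date=2024-05-21 → 2024-05-21

2024-11-03, NULL, 2024-12-08, 2024-10-27, 2024-06-21, 2024-09-14, 2024-06-03, 2024-02-03, 2024-09-21, 2024-09-14, 2024-05-14, 2024-03-08, 2024-05-21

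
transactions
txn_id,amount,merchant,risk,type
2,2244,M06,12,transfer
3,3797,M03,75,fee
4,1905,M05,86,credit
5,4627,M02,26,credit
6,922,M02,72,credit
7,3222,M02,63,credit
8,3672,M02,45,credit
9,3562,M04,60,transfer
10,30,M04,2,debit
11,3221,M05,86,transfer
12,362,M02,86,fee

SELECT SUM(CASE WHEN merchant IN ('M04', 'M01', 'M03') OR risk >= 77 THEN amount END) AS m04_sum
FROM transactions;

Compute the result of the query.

12877

txn_id=2: ✗
txn_id=3: ✓ → 3797
txn_id=4: ✓ → 1905
txn_id=5: ✗
txn_id=6: ✗
txn_id=7: ✗
txn_id=8: ✗
txn_id=9: ✓ → 3562
txn_id=10: ✓ → 30
txn_id=11: ✓ → 3221
txn_id=12: ✓ → 362
m04_sum = 3797 + 1905 + 3562 + 30 + 3221 + 362 = 12877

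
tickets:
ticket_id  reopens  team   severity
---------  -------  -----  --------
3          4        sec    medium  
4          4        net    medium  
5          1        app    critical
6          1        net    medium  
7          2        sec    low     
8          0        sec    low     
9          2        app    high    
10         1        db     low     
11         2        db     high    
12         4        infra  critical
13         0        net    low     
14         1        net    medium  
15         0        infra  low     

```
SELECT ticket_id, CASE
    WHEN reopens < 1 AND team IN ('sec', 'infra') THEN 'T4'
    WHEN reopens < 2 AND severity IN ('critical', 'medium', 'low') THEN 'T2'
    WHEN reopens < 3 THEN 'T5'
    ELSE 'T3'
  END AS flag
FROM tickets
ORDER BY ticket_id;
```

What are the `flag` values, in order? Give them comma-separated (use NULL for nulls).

ticket_id=3: ELSE → T3
ticket_id=4: ELSE → T3
ticket_id=5: reopens < 2 AND severity IN ('critical', 'medium', 'low') → T2
ticket_id=6: reopens < 2 AND severity IN ('critical', 'medium', 'low') → T2
ticket_id=7: reopens < 3 → T5
ticket_id=8: reopens < 1 AND team IN ('sec', 'infra') → T4
ticket_id=9: reopens < 3 → T5
ticket_id=10: reopens < 2 AND severity IN ('critical', 'medium', 'low') → T2
ticket_id=11: reopens < 3 → T5
ticket_id=12: ELSE → T3
ticket_id=13: reopens < 2 AND severity IN ('critical', 'medium', 'low') → T2
ticket_id=14: reopens < 2 AND severity IN ('critical', 'medium', 'low') → T2
ticket_id=15: reopens < 1 AND team IN ('sec', 'infra') → T4

T3, T3, T2, T2, T5, T4, T5, T2, T5, T3, T2, T2, T4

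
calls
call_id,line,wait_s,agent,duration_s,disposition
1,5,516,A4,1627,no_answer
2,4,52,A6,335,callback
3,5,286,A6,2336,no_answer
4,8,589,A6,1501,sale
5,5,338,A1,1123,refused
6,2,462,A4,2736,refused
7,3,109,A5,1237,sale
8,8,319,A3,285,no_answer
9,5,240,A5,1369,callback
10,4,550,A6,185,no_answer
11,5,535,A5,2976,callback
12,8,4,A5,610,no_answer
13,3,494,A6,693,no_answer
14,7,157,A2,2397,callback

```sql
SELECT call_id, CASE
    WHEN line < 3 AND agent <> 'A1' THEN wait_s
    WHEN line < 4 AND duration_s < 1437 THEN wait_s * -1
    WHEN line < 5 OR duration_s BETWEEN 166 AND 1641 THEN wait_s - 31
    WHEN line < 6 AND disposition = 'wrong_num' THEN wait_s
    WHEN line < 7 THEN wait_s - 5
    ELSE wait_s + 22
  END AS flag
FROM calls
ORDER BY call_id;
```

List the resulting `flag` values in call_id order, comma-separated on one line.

call_id=1: line < 5 OR duration_s BETWEEN 166 AND 1641 → 485
call_id=2: line < 5 OR duration_s BETWEEN 166 AND 1641 → 21
call_id=3: line < 7 → 281
call_id=4: line < 5 OR duration_s BETWEEN 166 AND 1641 → 558
call_id=5: line < 5 OR duration_s BETWEEN 166 AND 1641 → 307
call_id=6: line < 3 AND agent <> 'A1' → 462
call_id=7: line < 4 AND duration_s < 1437 → -109
call_id=8: line < 5 OR duration_s BETWEEN 166 AND 1641 → 288
call_id=9: line < 5 OR duration_s BETWEEN 166 AND 1641 → 209
call_id=10: line < 5 OR duration_s BETWEEN 166 AND 1641 → 519
call_id=11: line < 7 → 530
call_id=12: line < 5 OR duration_s BETWEEN 166 AND 1641 → -27
call_id=13: line < 4 AND duration_s < 1437 → -494
call_id=14: ELSE → 179

485, 21, 281, 558, 307, 462, -109, 288, 209, 519, 530, -27, -494, 179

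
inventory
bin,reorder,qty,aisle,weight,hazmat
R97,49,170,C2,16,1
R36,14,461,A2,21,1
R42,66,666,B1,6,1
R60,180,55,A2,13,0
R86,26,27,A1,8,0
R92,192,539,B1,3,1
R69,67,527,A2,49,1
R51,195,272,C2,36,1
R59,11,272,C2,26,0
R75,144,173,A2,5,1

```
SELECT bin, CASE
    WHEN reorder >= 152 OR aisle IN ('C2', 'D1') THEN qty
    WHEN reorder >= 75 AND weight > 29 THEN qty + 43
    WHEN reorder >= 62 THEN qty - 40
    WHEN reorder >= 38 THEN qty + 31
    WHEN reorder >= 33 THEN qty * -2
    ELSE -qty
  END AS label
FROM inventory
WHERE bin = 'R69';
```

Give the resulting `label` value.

bin = R69: reorder=67, qty=527, aisle=A2, weight=49, hazmat=1.
reorder >= 152 OR aisle IN ('C2', 'D1') → false
reorder >= 75 AND weight > 29 → false
reorder >= 62 → true → 487

487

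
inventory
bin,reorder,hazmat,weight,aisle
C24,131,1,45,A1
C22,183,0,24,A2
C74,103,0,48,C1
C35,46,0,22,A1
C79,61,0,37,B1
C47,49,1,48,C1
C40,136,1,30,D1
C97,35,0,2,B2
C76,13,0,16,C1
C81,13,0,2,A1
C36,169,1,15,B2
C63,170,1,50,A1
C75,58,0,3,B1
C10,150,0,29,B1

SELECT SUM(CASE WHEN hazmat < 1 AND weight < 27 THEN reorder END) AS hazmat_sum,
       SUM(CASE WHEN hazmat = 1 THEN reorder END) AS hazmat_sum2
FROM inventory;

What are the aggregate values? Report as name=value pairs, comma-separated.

hazmat_sum=348, hazmat_sum2=655

[hazmat_sum: hazmat < 1 AND weight < 27]
bin=C24: ✗
bin=C22: ✓ → 183
bin=C74: ✗
bin=C35: ✓ → 46
bin=C79: ✗
bin=C47: ✗
bin=C40: ✗
bin=C97: ✓ → 35
bin=C76: ✓ → 13
bin=C81: ✓ → 13
bin=C36: ✗
bin=C63: ✗
bin=C75: ✓ → 58
bin=C10: ✗
hazmat_sum = 183 + 46 + 35 + 13 + 13 + 58 = 348
—
[hazmat_sum2: hazmat = 1]
bin=C24: ✓ → 131
bin=C22: ✗
bin=C74: ✗
bin=C35: ✗
bin=C79: ✗
bin=C47: ✓ → 49
bin=C40: ✓ → 136
bin=C97: ✗
bin=C76: ✗
bin=C81: ✗
bin=C36: ✓ → 169
bin=C63: ✓ → 170
bin=C75: ✗
bin=C10: ✗
hazmat_sum2 = 131 + 49 + 136 + 169 + 170 = 655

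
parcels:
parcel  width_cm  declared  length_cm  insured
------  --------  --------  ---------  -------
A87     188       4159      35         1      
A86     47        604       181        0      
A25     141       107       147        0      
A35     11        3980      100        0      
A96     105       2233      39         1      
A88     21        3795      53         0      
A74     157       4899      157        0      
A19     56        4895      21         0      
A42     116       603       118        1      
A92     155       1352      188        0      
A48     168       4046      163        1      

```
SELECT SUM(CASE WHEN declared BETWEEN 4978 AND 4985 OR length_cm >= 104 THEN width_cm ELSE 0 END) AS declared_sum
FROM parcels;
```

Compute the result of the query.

784

parcel=A87: ✗
parcel=A86: ✓ → 47
parcel=A25: ✓ → 141
parcel=A35: ✗
parcel=A96: ✗
parcel=A88: ✗
parcel=A74: ✓ → 157
parcel=A19: ✗
parcel=A42: ✓ → 116
parcel=A92: ✓ → 155
parcel=A48: ✓ → 168
declared_sum = 47 + 141 + 157 + 116 + 155 + 168 = 784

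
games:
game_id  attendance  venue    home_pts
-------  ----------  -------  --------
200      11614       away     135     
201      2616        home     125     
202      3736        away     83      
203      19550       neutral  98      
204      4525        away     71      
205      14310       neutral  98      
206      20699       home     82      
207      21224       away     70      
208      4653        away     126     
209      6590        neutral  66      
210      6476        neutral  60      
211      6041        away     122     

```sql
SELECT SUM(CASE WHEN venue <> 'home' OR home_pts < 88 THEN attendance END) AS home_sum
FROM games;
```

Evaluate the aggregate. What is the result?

game_id=200: ✓ → 11614
game_id=201: ✗
game_id=202: ✓ → 3736
game_id=203: ✓ → 19550
game_id=204: ✓ → 4525
game_id=205: ✓ → 14310
game_id=206: ✓ → 20699
game_id=207: ✓ → 21224
game_id=208: ✓ → 4653
game_id=209: ✓ → 6590
game_id=210: ✓ → 6476
game_id=211: ✓ → 6041
home_sum = 11614 + 3736 + 19550 + 4525 + 14310 + 20699 + 21224 + 4653 + 6590 + 6476 + 6041 = 119418

119418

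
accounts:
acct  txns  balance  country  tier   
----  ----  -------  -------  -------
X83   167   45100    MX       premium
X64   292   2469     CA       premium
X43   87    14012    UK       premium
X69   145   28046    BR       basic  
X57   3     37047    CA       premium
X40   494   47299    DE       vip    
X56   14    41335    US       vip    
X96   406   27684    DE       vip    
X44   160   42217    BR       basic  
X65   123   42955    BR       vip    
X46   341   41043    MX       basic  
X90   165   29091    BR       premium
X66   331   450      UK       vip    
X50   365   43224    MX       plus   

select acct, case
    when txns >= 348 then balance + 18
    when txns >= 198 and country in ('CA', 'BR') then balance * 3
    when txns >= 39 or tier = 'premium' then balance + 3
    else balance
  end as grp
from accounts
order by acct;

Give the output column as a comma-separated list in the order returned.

47317, 14015, 42220, 41046, 43242, 41335, 37050, 7407, 42958, 453, 28049, 45103, 29094, 27702

acct=X40: txns >= 348 → 47317
acct=X43: txns >= 39 or tier = 'premium' → 14015
acct=X44: txns >= 39 or tier = 'premium' → 42220
acct=X46: txns >= 39 or tier = 'premium' → 41046
acct=X50: txns >= 348 → 43242
acct=X56: ELSE → 41335
acct=X57: txns >= 39 or tier = 'premium' → 37050
acct=X64: txns >= 198 and country in ('CA', 'BR') → 7407
acct=X65: txns >= 39 or tier = 'premium' → 42958
acct=X66: txns >= 39 or tier = 'premium' → 453
acct=X69: txns >= 39 or tier = 'premium' → 28049
acct=X83: txns >= 39 or tier = 'premium' → 45103
acct=X90: txns >= 39 or tier = 'premium' → 29094
acct=X96: txns >= 348 → 27702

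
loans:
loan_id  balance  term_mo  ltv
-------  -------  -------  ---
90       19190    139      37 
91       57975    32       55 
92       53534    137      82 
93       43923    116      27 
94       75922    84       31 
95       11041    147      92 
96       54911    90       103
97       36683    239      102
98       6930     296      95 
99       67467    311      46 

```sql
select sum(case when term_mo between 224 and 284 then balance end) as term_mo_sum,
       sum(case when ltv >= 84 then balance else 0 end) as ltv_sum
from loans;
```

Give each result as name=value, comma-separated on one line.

[term_mo_sum: term_mo between 224 and 284]
loan_id=90: ✗
loan_id=91: ✗
loan_id=92: ✗
loan_id=93: ✗
loan_id=94: ✗
loan_id=95: ✗
loan_id=96: ✗
loan_id=97: ✓ → 36683
loan_id=98: ✗
loan_id=99: ✗
term_mo_sum = 36683
—
[ltv_sum: ltv >= 84]
loan_id=90: ✗
loan_id=91: ✗
loan_id=92: ✗
loan_id=93: ✗
loan_id=94: ✗
loan_id=95: ✓ → 11041
loan_id=96: ✓ → 54911
loan_id=97: ✓ → 36683
loan_id=98: ✓ → 6930
loan_id=99: ✗
ltv_sum = 11041 + 54911 + 36683 + 6930 = 109565

term_mo_sum=36683, ltv_sum=109565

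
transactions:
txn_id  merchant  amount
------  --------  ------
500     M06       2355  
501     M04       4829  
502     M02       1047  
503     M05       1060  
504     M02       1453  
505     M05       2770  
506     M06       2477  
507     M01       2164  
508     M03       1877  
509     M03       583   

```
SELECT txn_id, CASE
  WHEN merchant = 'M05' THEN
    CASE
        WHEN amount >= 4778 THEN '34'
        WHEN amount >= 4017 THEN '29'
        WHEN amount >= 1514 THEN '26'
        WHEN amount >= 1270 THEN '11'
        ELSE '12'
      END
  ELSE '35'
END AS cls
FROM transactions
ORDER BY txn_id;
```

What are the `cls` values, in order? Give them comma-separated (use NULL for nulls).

35, 35, 35, 12, 35, 26, 35, 35, 35, 35

txn_id=500: merchant='M06' → outer ELSE → 35
txn_id=501: merchant='M04' → outer ELSE → 35
txn_id=502: merchant='M02' → outer ELSE → 35
txn_id=503: merchant='M05' → inner[ELSE] → 12
txn_id=504: merchant='M02' → outer ELSE → 35
txn_id=505: merchant='M05' → inner[amount >= 1514] → 26
txn_id=506: merchant='M06' → outer ELSE → 35
txn_id=507: merchant='M01' → outer ELSE → 35
txn_id=508: merchant='M03' → outer ELSE → 35
txn_id=509: merchant='M03' → outer ELSE → 35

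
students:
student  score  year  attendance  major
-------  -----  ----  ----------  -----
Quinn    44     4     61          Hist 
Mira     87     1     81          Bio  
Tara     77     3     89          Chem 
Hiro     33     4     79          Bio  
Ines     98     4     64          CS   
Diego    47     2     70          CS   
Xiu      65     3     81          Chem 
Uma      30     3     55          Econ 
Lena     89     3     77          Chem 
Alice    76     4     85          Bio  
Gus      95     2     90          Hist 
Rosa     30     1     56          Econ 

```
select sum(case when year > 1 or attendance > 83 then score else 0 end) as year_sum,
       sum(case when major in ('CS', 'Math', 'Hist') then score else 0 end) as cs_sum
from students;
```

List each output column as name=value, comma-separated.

year_sum=654, cs_sum=284

[year_sum: year > 1 or attendance > 83]
student=Quinn: ✓ → 44
student=Mira: ✗
student=Tara: ✓ → 77
student=Hiro: ✓ → 33
student=Ines: ✓ → 98
student=Diego: ✓ → 47
student=Xiu: ✓ → 65
student=Uma: ✓ → 30
student=Lena: ✓ → 89
student=Alice: ✓ → 76
student=Gus: ✓ → 95
student=Rosa: ✗
year_sum = 44 + 77 + 33 + 98 + 47 + 65 + 30 + 89 + 76 + 95 = 654
—
[cs_sum: major in ('CS', 'Math', 'Hist')]
student=Quinn: ✓ → 44
student=Mira: ✗
student=Tara: ✗
student=Hiro: ✗
student=Ines: ✓ → 98
student=Diego: ✓ → 47
student=Xiu: ✗
student=Uma: ✗
student=Lena: ✗
student=Alice: ✗
student=Gus: ✓ → 95
student=Rosa: ✗
cs_sum = 44 + 98 + 47 + 95 = 284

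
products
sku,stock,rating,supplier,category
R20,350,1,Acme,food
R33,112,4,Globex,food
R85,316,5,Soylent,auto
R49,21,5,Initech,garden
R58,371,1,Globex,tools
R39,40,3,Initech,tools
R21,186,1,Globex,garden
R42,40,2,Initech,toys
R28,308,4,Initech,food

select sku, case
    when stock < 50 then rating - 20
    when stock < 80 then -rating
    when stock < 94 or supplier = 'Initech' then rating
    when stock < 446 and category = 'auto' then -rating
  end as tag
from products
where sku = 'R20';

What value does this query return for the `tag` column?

sku = R20: stock=350, rating=1, supplier=Acme, category=food.
stock < 50 → false
stock < 80 → false
stock < 94 or supplier = 'Initech' → false
stock < 446 and category = 'auto' → false
No WHEN matched and there is no ELSE, so the CASE yields NULL.

NULL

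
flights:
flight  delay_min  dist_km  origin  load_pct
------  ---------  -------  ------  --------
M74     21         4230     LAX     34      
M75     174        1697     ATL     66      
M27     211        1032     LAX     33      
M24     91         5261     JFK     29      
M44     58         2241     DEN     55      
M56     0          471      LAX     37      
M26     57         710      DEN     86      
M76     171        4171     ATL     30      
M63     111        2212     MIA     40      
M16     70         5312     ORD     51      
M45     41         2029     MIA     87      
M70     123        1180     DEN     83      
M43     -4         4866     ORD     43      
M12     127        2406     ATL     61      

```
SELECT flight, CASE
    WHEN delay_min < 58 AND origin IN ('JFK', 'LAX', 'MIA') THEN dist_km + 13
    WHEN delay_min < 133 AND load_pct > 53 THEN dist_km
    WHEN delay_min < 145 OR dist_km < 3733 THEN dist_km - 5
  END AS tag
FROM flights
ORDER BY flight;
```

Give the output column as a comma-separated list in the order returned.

2406, 5307, 5256, 710, 1027, 4861, 2241, 2042, 484, 2207, 1180, 4243, 1692, NULL

flight=M12: delay_min < 133 AND load_pct > 53 → 2406
flight=M16: delay_min < 145 OR dist_km < 3733 → 5307
flight=M24: delay_min < 145 OR dist_km < 3733 → 5256
flight=M26: delay_min < 133 AND load_pct > 53 → 710
flight=M27: delay_min < 145 OR dist_km < 3733 → 1027
flight=M43: delay_min < 145 OR dist_km < 3733 → 4861
flight=M44: delay_min < 133 AND load_pct > 53 → 2241
flight=M45: delay_min < 58 AND origin IN ('JFK', 'LAX', 'MIA') → 2042
flight=M56: delay_min < 58 AND origin IN ('JFK', 'LAX', 'MIA') → 484
flight=M63: delay_min < 145 OR dist_km < 3733 → 2207
flight=M70: delay_min < 133 AND load_pct > 53 → 1180
flight=M74: delay_min < 58 AND origin IN ('JFK', 'LAX', 'MIA') → 4243
flight=M75: delay_min < 145 OR dist_km < 3733 → 1692
flight=M76: (no match → NULL) → NULL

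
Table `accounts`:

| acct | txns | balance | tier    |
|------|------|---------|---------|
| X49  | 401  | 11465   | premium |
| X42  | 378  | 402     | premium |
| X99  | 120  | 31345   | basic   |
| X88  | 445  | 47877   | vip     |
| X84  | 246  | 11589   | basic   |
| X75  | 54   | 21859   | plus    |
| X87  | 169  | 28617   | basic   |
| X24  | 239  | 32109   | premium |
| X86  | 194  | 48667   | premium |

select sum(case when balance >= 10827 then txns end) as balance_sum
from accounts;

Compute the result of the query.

1868

acct=X49: ✓ → 401
acct=X42: ✗
acct=X99: ✓ → 120
acct=X88: ✓ → 445
acct=X84: ✓ → 246
acct=X75: ✓ → 54
acct=X87: ✓ → 169
acct=X24: ✓ → 239
acct=X86: ✓ → 194
balance_sum = 401 + 120 + 445 + 246 + 54 + 169 + 239 + 194 = 1868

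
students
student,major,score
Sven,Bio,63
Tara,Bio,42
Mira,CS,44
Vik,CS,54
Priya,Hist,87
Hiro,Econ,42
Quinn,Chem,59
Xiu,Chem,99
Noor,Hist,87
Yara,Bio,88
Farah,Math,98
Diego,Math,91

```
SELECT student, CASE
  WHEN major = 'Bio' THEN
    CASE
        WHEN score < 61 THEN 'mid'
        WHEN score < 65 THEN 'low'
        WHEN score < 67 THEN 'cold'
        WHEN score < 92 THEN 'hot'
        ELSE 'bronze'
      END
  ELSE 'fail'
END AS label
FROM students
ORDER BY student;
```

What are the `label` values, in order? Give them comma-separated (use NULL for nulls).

student=Diego: major='Math' → outer ELSE → fail
student=Farah: major='Math' → outer ELSE → fail
student=Hiro: major='Econ' → outer ELSE → fail
student=Mira: major='CS' → outer ELSE → fail
student=Noor: major='Hist' → outer ELSE → fail
student=Priya: major='Hist' → outer ELSE → fail
student=Quinn: major='Chem' → outer ELSE → fail
student=Sven: major='Bio' → inner[score < 65] → low
student=Tara: major='Bio' → inner[score < 61] → mid
student=Vik: major='CS' → outer ELSE → fail
student=Xiu: major='Chem' → outer ELSE → fail
student=Yara: major='Bio' → inner[score < 92] → hot

fail, fail, fail, fail, fail, fail, fail, low, mid, fail, fail, hot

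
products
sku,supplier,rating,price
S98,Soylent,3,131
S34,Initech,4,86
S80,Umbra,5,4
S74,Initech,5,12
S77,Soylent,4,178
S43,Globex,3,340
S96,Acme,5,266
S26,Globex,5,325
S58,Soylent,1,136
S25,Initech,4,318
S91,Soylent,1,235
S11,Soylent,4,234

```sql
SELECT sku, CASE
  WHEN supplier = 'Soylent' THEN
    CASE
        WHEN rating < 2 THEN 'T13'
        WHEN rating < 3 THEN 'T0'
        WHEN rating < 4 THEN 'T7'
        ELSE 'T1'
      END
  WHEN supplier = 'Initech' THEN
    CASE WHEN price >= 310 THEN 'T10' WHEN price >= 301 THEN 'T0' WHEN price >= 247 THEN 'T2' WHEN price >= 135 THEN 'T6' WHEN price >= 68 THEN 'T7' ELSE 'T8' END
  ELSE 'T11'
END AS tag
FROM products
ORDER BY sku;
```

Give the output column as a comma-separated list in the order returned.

sku=S11: supplier='Soylent' → inner[ELSE] → T1
sku=S25: supplier='Initech' → inner[price >= 310] → T10
sku=S26: supplier='Globex' → outer ELSE → T11
sku=S34: supplier='Initech' → inner[price >= 68] → T7
sku=S43: supplier='Globex' → outer ELSE → T11
sku=S58: supplier='Soylent' → inner[rating < 2] → T13
sku=S74: supplier='Initech' → inner[ELSE] → T8
sku=S77: supplier='Soylent' → inner[ELSE] → T1
sku=S80: supplier='Umbra' → outer ELSE → T11
sku=S91: supplier='Soylent' → inner[rating < 2] → T13
sku=S96: supplier='Acme' → outer ELSE → T11
sku=S98: supplier='Soylent' → inner[rating < 4] → T7

T1, T10, T11, T7, T11, T13, T8, T1, T11, T13, T11, T7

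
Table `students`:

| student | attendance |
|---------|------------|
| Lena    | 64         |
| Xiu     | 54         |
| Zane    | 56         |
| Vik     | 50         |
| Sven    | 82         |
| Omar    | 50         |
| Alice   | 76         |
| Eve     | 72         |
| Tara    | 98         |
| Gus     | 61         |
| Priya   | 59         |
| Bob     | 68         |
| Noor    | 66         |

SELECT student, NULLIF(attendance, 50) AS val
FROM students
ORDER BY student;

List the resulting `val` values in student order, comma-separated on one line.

student=Alice: attendance=76 vs 50: differ → 76
student=Bob: attendance=68 vs 50: differ → 68
student=Eve: attendance=72 vs 50: differ → 72
student=Gus: attendance=61 vs 50: differ → 61
student=Lena: attendance=64 vs 50: differ → 64
student=Noor: attendance=66 vs 50: differ → 66
student=Omar: attendance=50 vs 50: equal → NULL
student=Priya: attendance=59 vs 50: differ → 59
student=Sven: attendance=82 vs 50: differ → 82
student=Tara: attendance=98 vs 50: differ → 98
student=Vik: attendance=50 vs 50: equal → NULL
student=Xiu: attendance=54 vs 50: differ → 54
student=Zane: attendance=56 vs 50: differ → 56

76, 68, 72, 61, 64, 66, NULL, 59, 82, 98, NULL, 54, 56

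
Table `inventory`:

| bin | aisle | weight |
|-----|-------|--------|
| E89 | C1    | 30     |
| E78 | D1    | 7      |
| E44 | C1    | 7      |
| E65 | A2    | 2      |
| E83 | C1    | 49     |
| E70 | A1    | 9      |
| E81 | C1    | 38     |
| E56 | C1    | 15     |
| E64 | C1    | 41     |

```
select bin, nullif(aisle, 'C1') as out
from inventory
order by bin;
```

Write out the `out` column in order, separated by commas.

NULL, NULL, NULL, A2, A1, D1, NULL, NULL, NULL

bin=E44: aisle=C1 vs C1: equal → NULL
bin=E56: aisle=C1 vs C1: equal → NULL
bin=E64: aisle=C1 vs C1: equal → NULL
bin=E65: aisle=A2 vs C1: differ → A2
bin=E70: aisle=A1 vs C1: differ → A1
bin=E78: aisle=D1 vs C1: differ → D1
bin=E81: aisle=C1 vs C1: equal → NULL
bin=E83: aisle=C1 vs C1: equal → NULL
bin=E89: aisle=C1 vs C1: equal → NULL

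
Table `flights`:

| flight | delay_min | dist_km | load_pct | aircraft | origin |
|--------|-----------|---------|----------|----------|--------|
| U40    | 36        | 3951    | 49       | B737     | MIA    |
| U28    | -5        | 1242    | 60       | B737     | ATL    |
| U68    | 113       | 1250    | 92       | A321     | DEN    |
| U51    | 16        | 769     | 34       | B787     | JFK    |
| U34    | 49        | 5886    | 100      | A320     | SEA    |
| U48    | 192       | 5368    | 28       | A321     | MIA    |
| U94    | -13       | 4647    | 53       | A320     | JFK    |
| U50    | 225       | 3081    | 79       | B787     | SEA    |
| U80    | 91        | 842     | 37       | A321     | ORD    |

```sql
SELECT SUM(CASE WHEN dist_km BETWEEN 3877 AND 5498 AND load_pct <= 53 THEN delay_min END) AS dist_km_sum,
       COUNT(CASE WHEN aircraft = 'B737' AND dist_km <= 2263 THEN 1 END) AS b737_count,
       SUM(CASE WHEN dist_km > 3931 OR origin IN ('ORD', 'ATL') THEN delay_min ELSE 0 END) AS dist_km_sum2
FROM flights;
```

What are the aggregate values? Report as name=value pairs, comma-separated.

dist_km_sum=215, b737_count=1, dist_km_sum2=350

[dist_km_sum: dist_km BETWEEN 3877 AND 5498 AND load_pct <= 53]
flight=U40: ✓ → 36
flight=U28: ✗
flight=U68: ✗
flight=U51: ✗
flight=U34: ✗
flight=U48: ✓ → 192
flight=U94: ✓ → -13
flight=U50: ✗
flight=U80: ✗
dist_km_sum = 36 + 192 + -13 = 215
—
[b737_count: aircraft = 'B737' AND dist_km <= 2263]
flight=U40: ✗
flight=U28: ✓ → 1
flight=U68: ✗
flight=U51: ✗
flight=U34: ✗
flight=U48: ✗
flight=U94: ✗
flight=U50: ✗
flight=U80: ✗
b737_count = COUNT(1) = 1
—
[dist_km_sum2: dist_km > 3931 OR origin IN ('ORD', 'ATL')]
flight=U40: ✓ → 36
flight=U28: ✓ → -5
flight=U68: ✗
flight=U51: ✗
flight=U34: ✓ → 49
flight=U48: ✓ → 192
flight=U94: ✓ → -13
flight=U50: ✗
flight=U80: ✓ → 91
dist_km_sum2 = 36 + -5 + 49 + 192 + -13 + 91 = 350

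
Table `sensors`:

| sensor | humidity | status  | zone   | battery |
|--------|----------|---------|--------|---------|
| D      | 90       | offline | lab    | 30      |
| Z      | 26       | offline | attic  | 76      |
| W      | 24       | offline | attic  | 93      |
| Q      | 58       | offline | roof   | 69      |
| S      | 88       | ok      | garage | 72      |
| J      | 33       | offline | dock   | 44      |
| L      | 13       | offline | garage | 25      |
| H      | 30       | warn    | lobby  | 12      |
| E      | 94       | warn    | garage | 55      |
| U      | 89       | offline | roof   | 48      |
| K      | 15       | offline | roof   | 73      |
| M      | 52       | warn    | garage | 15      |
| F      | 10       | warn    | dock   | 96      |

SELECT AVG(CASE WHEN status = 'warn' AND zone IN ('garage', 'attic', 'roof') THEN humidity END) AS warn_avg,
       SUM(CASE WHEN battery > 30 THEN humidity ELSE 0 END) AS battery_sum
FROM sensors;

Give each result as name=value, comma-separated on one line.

[warn_avg: status = 'warn' AND zone IN ('garage', 'attic', 'roof')]
sensor=D: ✗
sensor=Z: ✗
sensor=W: ✗
sensor=Q: ✗
sensor=S: ✗
sensor=J: ✗
sensor=L: ✗
sensor=H: ✗
sensor=E: ✓ → 94
sensor=U: ✗
sensor=K: ✗
sensor=M: ✓ → 52
sensor=F: ✗
warn_avg = (94 + 52) / 2 = 73
—
[battery_sum: battery > 30]
sensor=D: ✗
sensor=Z: ✓ → 26
sensor=W: ✓ → 24
sensor=Q: ✓ → 58
sensor=S: ✓ → 88
sensor=J: ✓ → 33
sensor=L: ✗
sensor=H: ✗
sensor=E: ✓ → 94
sensor=U: ✓ → 89
sensor=K: ✓ → 15
sensor=M: ✗
sensor=F: ✓ → 10
battery_sum = 26 + 24 + 58 + 88 + 33 + 94 + 89 + 15 + 10 = 437

warn_avg=73, battery_sum=437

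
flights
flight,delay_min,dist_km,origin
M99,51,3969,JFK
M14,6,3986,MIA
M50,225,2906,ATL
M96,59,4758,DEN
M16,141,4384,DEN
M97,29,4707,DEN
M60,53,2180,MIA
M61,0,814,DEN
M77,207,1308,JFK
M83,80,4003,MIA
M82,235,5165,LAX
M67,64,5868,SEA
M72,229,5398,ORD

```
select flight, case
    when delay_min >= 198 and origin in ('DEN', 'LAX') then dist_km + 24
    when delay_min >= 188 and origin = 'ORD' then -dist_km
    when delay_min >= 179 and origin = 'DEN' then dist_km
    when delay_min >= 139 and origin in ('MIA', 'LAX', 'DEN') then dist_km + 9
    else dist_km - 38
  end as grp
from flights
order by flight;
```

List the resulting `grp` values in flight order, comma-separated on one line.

3948, 4393, 2868, 2142, 776, 5830, -5398, 1270, 5189, 3965, 4720, 4669, 3931

flight=M14: ELSE → 3948
flight=M16: delay_min >= 139 and origin in ('MIA', 'LAX', 'DEN') → 4393
flight=M50: ELSE → 2868
flight=M60: ELSE → 2142
flight=M61: ELSE → 776
flight=M67: ELSE → 5830
flight=M72: delay_min >= 188 and origin = 'ORD' → -5398
flight=M77: ELSE → 1270
flight=M82: delay_min >= 198 and origin in ('DEN', 'LAX') → 5189
flight=M83: ELSE → 3965
flight=M96: ELSE → 4720
flight=M97: ELSE → 4669
flight=M99: ELSE → 3931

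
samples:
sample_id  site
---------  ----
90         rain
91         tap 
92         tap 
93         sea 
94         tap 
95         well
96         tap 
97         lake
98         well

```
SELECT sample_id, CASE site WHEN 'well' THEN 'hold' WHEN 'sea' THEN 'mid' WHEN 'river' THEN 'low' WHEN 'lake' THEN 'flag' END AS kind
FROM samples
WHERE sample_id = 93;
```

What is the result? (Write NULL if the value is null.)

mid

sample_id = 93: site=sea.
site='well' → false
site='sea' → true → mid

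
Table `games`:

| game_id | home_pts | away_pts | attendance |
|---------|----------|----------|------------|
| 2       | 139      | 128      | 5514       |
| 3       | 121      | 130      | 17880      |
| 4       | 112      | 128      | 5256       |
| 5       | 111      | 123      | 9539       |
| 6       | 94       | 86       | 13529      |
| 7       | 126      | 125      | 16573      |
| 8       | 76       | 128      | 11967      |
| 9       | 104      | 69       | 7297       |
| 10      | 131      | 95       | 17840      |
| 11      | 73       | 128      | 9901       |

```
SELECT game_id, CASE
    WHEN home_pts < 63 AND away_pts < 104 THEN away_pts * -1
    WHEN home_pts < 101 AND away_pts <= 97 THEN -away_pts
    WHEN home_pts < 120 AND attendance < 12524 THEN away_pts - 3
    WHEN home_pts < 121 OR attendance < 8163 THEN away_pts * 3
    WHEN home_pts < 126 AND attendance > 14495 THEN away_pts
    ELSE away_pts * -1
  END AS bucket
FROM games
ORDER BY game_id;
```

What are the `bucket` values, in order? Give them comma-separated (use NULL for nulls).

game_id=2: home_pts < 121 OR attendance < 8163 → 384
game_id=3: home_pts < 126 AND attendance > 14495 → 130
game_id=4: home_pts < 120 AND attendance < 12524 → 125
game_id=5: home_pts < 120 AND attendance < 12524 → 120
game_id=6: home_pts < 101 AND away_pts <= 97 → -86
game_id=7: ELSE → -125
game_id=8: home_pts < 120 AND attendance < 12524 → 125
game_id=9: home_pts < 120 AND attendance < 12524 → 66
game_id=10: ELSE → -95
game_id=11: home_pts < 120 AND attendance < 12524 → 125

384, 130, 125, 120, -86, -125, 125, 66, -95, 125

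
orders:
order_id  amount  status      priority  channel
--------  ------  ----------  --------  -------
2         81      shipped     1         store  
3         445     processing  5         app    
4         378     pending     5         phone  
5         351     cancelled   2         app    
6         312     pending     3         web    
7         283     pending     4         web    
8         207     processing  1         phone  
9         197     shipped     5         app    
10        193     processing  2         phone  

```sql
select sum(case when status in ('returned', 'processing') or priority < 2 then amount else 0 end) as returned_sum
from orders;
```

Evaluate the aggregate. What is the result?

926

order_id=2: ✓ → 81
order_id=3: ✓ → 445
order_id=4: ✗
order_id=5: ✗
order_id=6: ✗
order_id=7: ✗
order_id=8: ✓ → 207
order_id=9: ✗
order_id=10: ✓ → 193
returned_sum = 81 + 445 + 207 + 193 = 926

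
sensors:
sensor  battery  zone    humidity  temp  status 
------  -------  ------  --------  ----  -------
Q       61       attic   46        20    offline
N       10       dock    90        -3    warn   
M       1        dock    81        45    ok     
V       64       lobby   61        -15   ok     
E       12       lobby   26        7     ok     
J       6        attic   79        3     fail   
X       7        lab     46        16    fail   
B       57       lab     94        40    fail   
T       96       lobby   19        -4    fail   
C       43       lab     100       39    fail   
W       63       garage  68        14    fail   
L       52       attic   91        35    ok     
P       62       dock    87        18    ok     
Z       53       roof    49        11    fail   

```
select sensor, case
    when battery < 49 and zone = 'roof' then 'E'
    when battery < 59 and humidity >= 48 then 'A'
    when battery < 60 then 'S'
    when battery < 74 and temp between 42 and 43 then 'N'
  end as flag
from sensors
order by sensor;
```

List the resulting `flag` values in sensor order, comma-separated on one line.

sensor=B: battery < 59 and humidity >= 48 → A
sensor=C: battery < 59 and humidity >= 48 → A
sensor=E: battery < 60 → S
sensor=J: battery < 59 and humidity >= 48 → A
sensor=L: battery < 59 and humidity >= 48 → A
sensor=M: battery < 59 and humidity >= 48 → A
sensor=N: battery < 59 and humidity >= 48 → A
sensor=P: (no match → NULL) → NULL
sensor=Q: (no match → NULL) → NULL
sensor=T: (no match → NULL) → NULL
sensor=V: (no match → NULL) → NULL
sensor=W: (no match → NULL) → NULL
sensor=X: battery < 60 → S
sensor=Z: battery < 59 and humidity >= 48 → A

A, A, S, A, A, A, A, NULL, NULL, NULL, NULL, NULL, S, A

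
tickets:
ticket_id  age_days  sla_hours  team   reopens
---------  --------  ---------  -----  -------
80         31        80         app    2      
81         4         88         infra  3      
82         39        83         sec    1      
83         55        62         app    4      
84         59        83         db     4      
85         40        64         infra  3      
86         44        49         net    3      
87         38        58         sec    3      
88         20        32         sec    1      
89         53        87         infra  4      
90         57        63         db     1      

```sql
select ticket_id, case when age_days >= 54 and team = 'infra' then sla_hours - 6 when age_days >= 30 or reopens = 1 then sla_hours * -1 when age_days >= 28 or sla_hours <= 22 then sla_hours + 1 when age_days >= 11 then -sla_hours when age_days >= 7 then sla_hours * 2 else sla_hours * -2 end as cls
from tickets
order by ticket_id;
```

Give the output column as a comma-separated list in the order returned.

ticket_id=80: age_days >= 30 or reopens = 1 → -80
ticket_id=81: ELSE → -176
ticket_id=82: age_days >= 30 or reopens = 1 → -83
ticket_id=83: age_days >= 30 or reopens = 1 → -62
ticket_id=84: age_days >= 30 or reopens = 1 → -83
ticket_id=85: age_days >= 30 or reopens = 1 → -64
ticket_id=86: age_days >= 30 or reopens = 1 → -49
ticket_id=87: age_days >= 30 or reopens = 1 → -58
ticket_id=88: age_days >= 30 or reopens = 1 → -32
ticket_id=89: age_days >= 30 or reopens = 1 → -87
ticket_id=90: age_days >= 30 or reopens = 1 → -63

-80, -176, -83, -62, -83, -64, -49, -58, -32, -87, -63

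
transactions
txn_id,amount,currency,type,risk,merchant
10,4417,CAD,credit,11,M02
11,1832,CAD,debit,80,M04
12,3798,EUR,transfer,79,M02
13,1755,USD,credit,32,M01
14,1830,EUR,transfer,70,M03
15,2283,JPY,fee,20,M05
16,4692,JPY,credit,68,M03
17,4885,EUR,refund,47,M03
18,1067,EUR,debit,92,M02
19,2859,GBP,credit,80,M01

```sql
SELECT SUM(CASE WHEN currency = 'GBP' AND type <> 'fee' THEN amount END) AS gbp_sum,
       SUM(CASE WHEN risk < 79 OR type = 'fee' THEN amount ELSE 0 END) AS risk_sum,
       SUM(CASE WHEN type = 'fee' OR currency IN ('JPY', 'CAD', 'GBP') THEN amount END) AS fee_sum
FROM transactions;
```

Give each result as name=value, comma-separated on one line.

[gbp_sum: currency = 'GBP' AND type <> 'fee']
txn_id=10: ✗
txn_id=11: ✗
txn_id=12: ✗
txn_id=13: ✗
txn_id=14: ✗
txn_id=15: ✗
txn_id=16: ✗
txn_id=17: ✗
txn_id=18: ✗
txn_id=19: ✓ → 2859
gbp_sum = 2859
—
[risk_sum: risk < 79 OR type = 'fee']
txn_id=10: ✓ → 4417
txn_id=11: ✗
txn_id=12: ✗
txn_id=13: ✓ → 1755
txn_id=14: ✓ → 1830
txn_id=15: ✓ → 2283
txn_id=16: ✓ → 4692
txn_id=17: ✓ → 4885
txn_id=18: ✗
txn_id=19: ✗
risk_sum = 4417 + 1755 + 1830 + 2283 + 4692 + 4885 = 19862
—
[fee_sum: type = 'fee' OR currency IN ('JPY', 'CAD', 'GBP')]
txn_id=10: ✓ → 4417
txn_id=11: ✓ → 1832
txn_id=12: ✗
txn_id=13: ✗
txn_id=14: ✗
txn_id=15: ✓ → 2283
txn_id=16: ✓ → 4692
txn_id=17: ✗
txn_id=18: ✗
txn_id=19: ✓ → 2859
fee_sum = 4417 + 1832 + 2283 + 4692 + 2859 = 16083

gbp_sum=2859, risk_sum=19862, fee_sum=16083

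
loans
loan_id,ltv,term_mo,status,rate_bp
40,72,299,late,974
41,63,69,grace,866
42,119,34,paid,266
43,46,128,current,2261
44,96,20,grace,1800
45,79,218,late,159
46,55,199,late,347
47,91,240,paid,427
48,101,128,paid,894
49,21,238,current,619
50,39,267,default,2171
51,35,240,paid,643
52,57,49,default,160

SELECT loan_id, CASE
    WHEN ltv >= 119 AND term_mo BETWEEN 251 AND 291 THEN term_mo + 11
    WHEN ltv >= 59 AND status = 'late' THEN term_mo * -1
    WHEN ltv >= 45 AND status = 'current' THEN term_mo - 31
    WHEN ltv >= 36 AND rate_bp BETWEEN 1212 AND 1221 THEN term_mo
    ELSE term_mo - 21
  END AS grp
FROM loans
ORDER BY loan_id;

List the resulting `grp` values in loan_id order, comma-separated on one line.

loan_id=40: ltv >= 59 AND status = 'late' → -299
loan_id=41: ELSE → 48
loan_id=42: ELSE → 13
loan_id=43: ltv >= 45 AND status = 'current' → 97
loan_id=44: ELSE → -1
loan_id=45: ltv >= 59 AND status = 'late' → -218
loan_id=46: ELSE → 178
loan_id=47: ELSE → 219
loan_id=48: ELSE → 107
loan_id=49: ELSE → 217
loan_id=50: ELSE → 246
loan_id=51: ELSE → 219
loan_id=52: ELSE → 28

-299, 48, 13, 97, -1, -218, 178, 219, 107, 217, 246, 219, 28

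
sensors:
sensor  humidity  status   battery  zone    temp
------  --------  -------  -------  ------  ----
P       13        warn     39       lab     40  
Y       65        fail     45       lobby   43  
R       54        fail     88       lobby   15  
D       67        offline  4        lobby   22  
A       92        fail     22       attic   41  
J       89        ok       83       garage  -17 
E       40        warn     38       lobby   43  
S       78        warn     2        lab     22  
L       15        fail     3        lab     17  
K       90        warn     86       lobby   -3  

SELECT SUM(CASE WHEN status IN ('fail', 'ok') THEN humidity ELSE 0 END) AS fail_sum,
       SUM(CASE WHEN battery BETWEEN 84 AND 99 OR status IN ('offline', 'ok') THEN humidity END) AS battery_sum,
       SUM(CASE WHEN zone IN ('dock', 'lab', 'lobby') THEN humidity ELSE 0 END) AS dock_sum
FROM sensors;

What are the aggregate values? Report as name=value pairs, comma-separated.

fail_sum=315, battery_sum=300, dock_sum=422

[fail_sum: status IN ('fail', 'ok')]
sensor=P: ✗
sensor=Y: ✓ → 65
sensor=R: ✓ → 54
sensor=D: ✗
sensor=A: ✓ → 92
sensor=J: ✓ → 89
sensor=E: ✗
sensor=S: ✗
sensor=L: ✓ → 15
sensor=K: ✗
fail_sum = 65 + 54 + 92 + 89 + 15 = 315
—
[battery_sum: battery BETWEEN 84 AND 99 OR status IN ('offline', 'ok')]
sensor=P: ✗
sensor=Y: ✗
sensor=R: ✓ → 54
sensor=D: ✓ → 67
sensor=A: ✗
sensor=J: ✓ → 89
sensor=E: ✗
sensor=S: ✗
sensor=L: ✗
sensor=K: ✓ → 90
battery_sum = 54 + 67 + 89 + 90 = 300
—
[dock_sum: zone IN ('dock', 'lab', 'lobby')]
sensor=P: ✓ → 13
sensor=Y: ✓ → 65
sensor=R: ✓ → 54
sensor=D: ✓ → 67
sensor=A: ✗
sensor=J: ✗
sensor=E: ✓ → 40
sensor=S: ✓ → 78
sensor=L: ✓ → 15
sensor=K: ✓ → 90
dock_sum = 13 + 65 + 54 + 67 + 40 + 78 + 15 + 90 = 422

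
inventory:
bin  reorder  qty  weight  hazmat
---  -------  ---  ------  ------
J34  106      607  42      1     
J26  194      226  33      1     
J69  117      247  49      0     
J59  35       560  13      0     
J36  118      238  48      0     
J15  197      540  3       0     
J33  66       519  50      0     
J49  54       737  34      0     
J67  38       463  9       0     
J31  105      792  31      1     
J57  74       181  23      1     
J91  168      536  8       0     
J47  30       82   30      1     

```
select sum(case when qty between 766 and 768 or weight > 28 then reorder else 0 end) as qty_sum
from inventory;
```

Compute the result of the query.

790

bin=J34: ✓ → 106
bin=J26: ✓ → 194
bin=J69: ✓ → 117
bin=J59: ✗
bin=J36: ✓ → 118
bin=J15: ✗
bin=J33: ✓ → 66
bin=J49: ✓ → 54
bin=J67: ✗
bin=J31: ✓ → 105
bin=J57: ✗
bin=J91: ✗
bin=J47: ✓ → 30
qty_sum = 106 + 194 + 117 + 118 + 66 + 54 + 105 + 30 = 790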